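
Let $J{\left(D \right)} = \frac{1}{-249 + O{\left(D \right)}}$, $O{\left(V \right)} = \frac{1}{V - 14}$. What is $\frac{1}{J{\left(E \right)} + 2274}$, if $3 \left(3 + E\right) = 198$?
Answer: $\frac{12200}{27742751} \approx 0.00043975$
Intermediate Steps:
$E = 63$ ($E = -3 + \frac{1}{3} \cdot 198 = -3 + 66 = 63$)
$O{\left(V \right)} = \frac{1}{-14 + V}$
$J{\left(D \right)} = \frac{1}{-249 + \frac{1}{-14 + D}}$
$\frac{1}{J{\left(E \right)} + 2274} = \frac{1}{\frac{14 - 63}{-3487 + 249 \cdot 63} + 2274} = \frac{1}{\frac{14 - 63}{-3487 + 15687} + 2274} = \frac{1}{\frac{1}{12200} \left(-49\right) + 2274} = \frac{1}{- \frac{49}{12200} + 2274} = \frac{1}{\frac{27742751}{12200}} = \frac{12200}{27742751}$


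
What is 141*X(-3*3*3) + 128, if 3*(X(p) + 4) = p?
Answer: -1705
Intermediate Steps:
X(p) = -4 + p/3
141*X(-3*3*3) + 128 = 141*(-4 + (-3*3*3)/3) + 128 = 141*(-4 + (-9*3)/3) + 128 = 141*(-4 + (⅓)*(-27)) + 128 = 141*(-4 - 9) + 128 = 141*(-13) + 128 = -1833 + 128 = -1705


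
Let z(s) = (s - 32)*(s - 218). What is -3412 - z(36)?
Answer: -2684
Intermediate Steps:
z(s) = (-218 + s)*(-32 + s) (z(s) = (-32 + s)*(-218 + s) = (-218 + s)*(-32 + s))
-3412 - z(36) = -3412 - (6976 + 36² - 250*36) = -3412 - (6976 + 1296 - 9000) = -3412 - 1*(-728) = -3412 + 728 = -2684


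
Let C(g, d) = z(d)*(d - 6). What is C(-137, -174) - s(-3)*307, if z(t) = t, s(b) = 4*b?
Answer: 35004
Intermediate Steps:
C(g, d) = d*(-6 + d) (C(g, d) = d*(d - 6) = d*(-6 + d))
C(-137, -174) - s(-3)*307 = -174*(-6 - 174) - 4*(-3)*307 = -174*(-180) - (-12)*307 = 31320 - 1*(-3684) = 31320 + 3684 = 35004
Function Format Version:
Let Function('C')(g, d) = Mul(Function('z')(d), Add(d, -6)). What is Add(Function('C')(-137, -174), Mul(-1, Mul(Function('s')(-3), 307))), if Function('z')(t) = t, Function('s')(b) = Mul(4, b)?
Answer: 35004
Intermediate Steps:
Function('C')(g, d) = Mul(d, Add(-6, d)) (Function('C')(g, d) = Mul(d, Add(d, -6)) = Mul(d, Add(-6, d)))
Add(Function('C')(-137, -174), Mul(-1, Mul(Function('s')(-3), 307))) = Add(Mul(-174, Add(-6, -174)), Mul(-1, Mul(Mul(4, -3), 307))) = Add(Mul(-174, -180), Mul(-1, Mul(-12, 307))) = Add(31320, Mul(-1, -3684)) = Add(31320, 3684) = 35004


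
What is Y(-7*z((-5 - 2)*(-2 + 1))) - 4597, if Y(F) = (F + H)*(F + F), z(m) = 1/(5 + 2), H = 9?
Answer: -4613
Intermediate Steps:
z(m) = ⅐ (z(m) = 1/7 = ⅐)
Y(F) = 2*F*(9 + F) (Y(F) = (F + 9)*(F + F) = (9 + F)*(2*F) = 2*F*(9 + F))
Y(-7*z((-5 - 2)*(-2 + 1))) - 4597 = 2*(-7*⅐)*(9 - 7*⅐) - 4597 = 2*(-1)*(9 - 1) - 4597 = 2*(-1)*8 - 4597 = -16 - 4597 = -4613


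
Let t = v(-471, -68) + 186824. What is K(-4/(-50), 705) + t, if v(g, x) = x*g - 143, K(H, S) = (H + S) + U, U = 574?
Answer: 5499702/25 ≈ 2.1999e+5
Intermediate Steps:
K(H, S) = 574 + H + S (K(H, S) = (H + S) + 574 = 574 + H + S)
v(g, x) = -143 + g*x (v(g, x) = g*x - 143 = -143 + g*x)
t = 218709 (t = (-143 - 471*(-68)) + 186824 = (-143 + 32028) + 186824 = 31885 + 186824 = 218709)
K(-4/(-50), 705) + t = (574 - 4/(-50) + 705) + 218709 = (574 - 4*(-1/50) + 705) + 218709 = (574 + 2/25 + 705) + 218709 = 31977/25 + 218709 = 5499702/25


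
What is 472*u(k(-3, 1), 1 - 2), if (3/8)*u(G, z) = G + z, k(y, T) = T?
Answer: 0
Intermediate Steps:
u(G, z) = 8*G/3 + 8*z/3 (u(G, z) = 8*(G + z)/3 = 8*G/3 + 8*z/3)
472*u(k(-3, 1), 1 - 2) = 472*((8/3)*1 + 8*(1 - 2)/3) = 472*(8/3 + (8/3)*(-1)) = 472*(8/3 - 8/3) = 472*0 = 0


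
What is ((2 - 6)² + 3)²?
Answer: 361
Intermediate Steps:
((2 - 6)² + 3)² = ((-4)² + 3)² = (16 + 3)² = 19² = 361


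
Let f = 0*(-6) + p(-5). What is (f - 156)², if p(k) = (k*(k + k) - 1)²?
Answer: 5040025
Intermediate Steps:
p(k) = (-1 + 2*k²)² (p(k) = (k*(2*k) - 1)² = (2*k² - 1)² = (-1 + 2*k²)²)
f = 2401 (f = 0*(-6) + (-1 + 2*(-5)²)² = 0 + (-1 + 2*25)² = 0 + (-1 + 50)² = 0 + 49² = 0 + 2401 = 2401)
(f - 156)² = (2401 - 156)² = 2245² = 5040025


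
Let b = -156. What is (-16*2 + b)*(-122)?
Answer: 22936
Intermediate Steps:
(-16*2 + b)*(-122) = (-16*2 - 156)*(-122) = (-32 - 156)*(-122) = -188*(-122) = 22936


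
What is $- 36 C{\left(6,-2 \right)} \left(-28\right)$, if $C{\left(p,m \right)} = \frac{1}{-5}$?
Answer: $- \frac{1008}{5} \approx -201.6$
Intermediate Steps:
$C{\left(p,m \right)} = - \frac{1}{5}$
$- 36 C{\left(6,-2 \right)} \left(-28\right) = \left(-36\right) \left(- \frac{1}{5}\right) \left(-28\right) = \frac{36}{5} \left(-28\right) = - \frac{1008}{5}$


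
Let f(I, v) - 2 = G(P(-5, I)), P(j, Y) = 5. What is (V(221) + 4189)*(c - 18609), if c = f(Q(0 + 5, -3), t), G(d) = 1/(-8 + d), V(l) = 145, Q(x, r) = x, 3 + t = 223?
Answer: -241932548/3 ≈ -8.0644e+7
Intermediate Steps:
t = 220 (t = -3 + 223 = 220)
f(I, v) = 5/3 (f(I, v) = 2 + 1/(-8 + 5) = 2 + 1/(-3) = 2 - ⅓ = 5/3)
c = 5/3 ≈ 1.6667
(V(221) + 4189)*(c - 18609) = (145 + 4189)*(5/3 - 18609) = 4334*(-55822/3) = -241932548/3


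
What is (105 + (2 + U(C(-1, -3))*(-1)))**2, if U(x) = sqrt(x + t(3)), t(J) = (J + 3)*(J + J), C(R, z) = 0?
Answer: 10201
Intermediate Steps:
t(J) = 2*J*(3 + J) (t(J) = (3 + J)*(2*J) = 2*J*(3 + J))
U(x) = sqrt(36 + x) (U(x) = sqrt(x + 2*3*(3 + 3)) = sqrt(x + 2*3*6) = sqrt(x + 36) = sqrt(36 + x))
(105 + (2 + U(C(-1, -3))*(-1)))**2 = (105 + (2 + sqrt(36 + 0)*(-1)))**2 = (105 + (2 + sqrt(36)*(-1)))**2 = (105 + (2 + 6*(-1)))**2 = (105 + (2 - 6))**2 = (105 - 4)**2 = 101**2 = 10201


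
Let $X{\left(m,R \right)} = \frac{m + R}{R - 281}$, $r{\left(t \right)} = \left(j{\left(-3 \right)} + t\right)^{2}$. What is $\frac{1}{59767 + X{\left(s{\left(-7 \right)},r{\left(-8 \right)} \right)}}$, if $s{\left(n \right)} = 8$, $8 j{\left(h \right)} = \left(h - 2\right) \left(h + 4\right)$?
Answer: $\frac{13223}{790293768} \approx 1.6732 \cdot 10^{-5}$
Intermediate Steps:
$j{\left(h \right)} = \frac{\left(-2 + h\right) \left(4 + h\right)}{8}$ ($j{\left(h \right)} = \frac{\left(h - 2\right) \left(h + 4\right)}{8} = \frac{\left(-2 + h\right) \left(4 + h\right)}{8}$)
$r{\left(t \right)} = \left(- \frac{5}{8} + t\right)^{2}$ ($r{\left(t \right)} = \left(\left(-1 + \frac{1}{4} \left(-3\right) + \frac{\left(-3\right)^{2}}{8}\right) + t\right)^{2} = \left(\left(-1 - \frac{3}{4} + \frac{1}{8} \cdot 9\right) + t\right)^{2} = \left(\left(-1 - \frac{3}{4} + \frac{9}{8}\right) + t\right)^{2} = \left(- \frac{5}{8} + t\right)^{2}$)
$X{\left(m,R \right)} = \frac{R + m}{-281 + R}$
$\frac{1}{59767 + X{\left(s{\left(-7 \right)},r{\left(-8 \right)} \right)}} = \frac{1}{59767 + \frac{\frac{\left(-5 + 8 \left(-8\right)\right)^{2}}{64} + 8}{-281 + \frac{\left(-5 + 8 \left(-8\right)\right)^{2}}{64}}} = \frac{1}{59767 + \frac{\frac{\left(-5 - 64\right)^{2}}{64} + 8}{-281 + \frac{\left(-5 - 64\right)^{2}}{64}}} = \frac{1}{59767 + \frac{\frac{\left(-69\right)^{2}}{64} + 8}{-281 + \frac{\left(-69\right)^{2}}{64}}} = \frac{1}{59767 + \frac{\frac{1}{64} \cdot 4761 + 8}{-281 + \frac{1}{64} \cdot 4761}} = \frac{1}{59767 + \frac{\frac{4761}{64} + 8}{-281 + \frac{4761}{64}}} = \frac{1}{59767 + \frac{1}{- \frac{13223}{64}} \cdot \frac{5273}{64}} = \frac{1}{59767 - \frac{5273}{13223}} = \frac{1}{\frac{790293768}{13223}} = \frac{13223}{790293768}$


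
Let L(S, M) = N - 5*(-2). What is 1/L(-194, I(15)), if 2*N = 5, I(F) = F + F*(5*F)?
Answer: 2/25 ≈ 0.080000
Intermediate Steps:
I(F) = F + 5*F²
N = 5/2 (N = (½)*5 = 5/2 ≈ 2.5000)
L(S, M) = 25/2 (L(S, M) = 5/2 - 5*(-2) = 5/2 + 10 = 25/2)
1/L(-194, I(15)) = 1/(25/2) = 2/25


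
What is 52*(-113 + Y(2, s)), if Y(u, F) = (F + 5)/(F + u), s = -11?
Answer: -17524/3 ≈ -5841.3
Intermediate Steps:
Y(u, F) = (5 + F)/(F + u)
52*(-113 + Y(2, s)) = 52*(-113 + (5 - 11)/(-11 + 2)) = 52*(-113 - 6/(-9)) = 52*(-113 - ⅑*(-6)) = 52*(-113 + ⅔) = 52*(-337/3) = -17524/3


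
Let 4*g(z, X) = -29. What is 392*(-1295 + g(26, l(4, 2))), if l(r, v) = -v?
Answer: -510482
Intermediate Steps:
g(z, X) = -29/4 (g(z, X) = (1/4)*(-29) = -29/4)
392*(-1295 + g(26, l(4, 2))) = 392*(-1295 - 29/4) = 392*(-5209/4) = -510482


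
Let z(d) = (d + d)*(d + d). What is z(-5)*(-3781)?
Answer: -378100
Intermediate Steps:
z(d) = 4*d² (z(d) = (2*d)*(2*d) = 4*d²)
z(-5)*(-3781) = (4*(-5)²)*(-3781) = (4*25)*(-3781) = 100*(-3781) = -378100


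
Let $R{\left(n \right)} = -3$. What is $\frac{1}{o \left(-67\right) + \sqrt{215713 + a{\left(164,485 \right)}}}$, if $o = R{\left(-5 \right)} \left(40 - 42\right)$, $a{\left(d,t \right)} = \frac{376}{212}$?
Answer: $\frac{7102}{955957} + \frac{\sqrt{605942799}}{2867871} \approx 0.016013$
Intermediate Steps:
$a{\left(d,t \right)} = \frac{94}{53}$ ($a{\left(d,t \right)} = 376 \cdot \frac{1}{212} = \frac{94}{53}$)
$o = 6$ ($o = - 3 \left(40 - 42\right) = \left(-3\right) \left(-2\right) = 6$)
$\frac{1}{o \left(-67\right) + \sqrt{215713 + a{\left(164,485 \right)}}} = \frac{1}{6 \left(-67\right) + \sqrt{215713 + \frac{94}{53}}} = \frac{1}{-402 + \sqrt{\frac{11432883}{53}}} = \frac{1}{-402 + \frac{\sqrt{605942799}}{53}}$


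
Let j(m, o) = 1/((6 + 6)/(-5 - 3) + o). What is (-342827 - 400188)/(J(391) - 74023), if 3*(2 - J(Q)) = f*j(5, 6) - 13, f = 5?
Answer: 4012281/399692 ≈ 10.038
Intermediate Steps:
j(m, o) = 1/(-3/2 + o) (j(m, o) = 1/(12/(-8) + o) = 1/(12*(-1/8) + o) = 1/(-3/2 + o))
J(Q) = 161/27 (J(Q) = 2 - (5*(2/(-3 + 2*6)) - 13)/3 = 2 - (5*(2/(-3 + 12)) - 13)/3 = 2 - (5*(2/9) - 13)/3 = 2 - (10/9 - 13)/3 = 2 - 1/3*(-107/9) = 2 + 107/27 = 161/27)
(-342827 - 400188)/(J(391) - 74023) = (-342827 - 400188)/(161/27 - 74023) = -743015/(-1998460/27) = -743015*(-27/1998460) = 4012281/399692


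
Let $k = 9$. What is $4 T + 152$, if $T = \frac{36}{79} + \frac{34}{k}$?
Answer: $\frac{120112}{711} \approx 168.93$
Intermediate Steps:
$T = \frac{3010}{711}$ ($T = \frac{36}{79} + \frac{34}{9} = \frac{3010}{711} \approx 4.2335$)
$4 T + 152 = 4 \cdot \frac{3010}{711} + 152 = \frac{12040}{711} + 152 = \frac{120112}{711}$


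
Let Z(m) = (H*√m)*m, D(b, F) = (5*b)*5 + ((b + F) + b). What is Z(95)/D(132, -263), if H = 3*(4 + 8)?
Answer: 3420*√95/3301 ≈ 10.098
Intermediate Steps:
D(b, F) = F + 27*b (D(b, F) = 25*b + ((F + b) + b) = 25*b + (F + 2*b) = F + 27*b)
H = 36 (H = 3*12 = 36)
Z(m) = 36*m^(3/2) (Z(m) = (36*√m)*m = 36*m^(3/2))
Z(95)/D(132, -263) = (36*95^(3/2))/(-263 + 27*132) = (36*(95*√95))/(-263 + 3564) = (3420*√95)/3301 = (3420*√95)*(1/3301) = 3420*√95/3301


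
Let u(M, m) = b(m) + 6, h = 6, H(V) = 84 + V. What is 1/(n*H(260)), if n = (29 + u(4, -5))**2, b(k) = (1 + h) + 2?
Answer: 1/665984 ≈ 1.5015e-6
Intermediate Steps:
b(k) = 9 (b(k) = (1 + 6) + 2 = 7 + 2 = 9)
u(M, m) = 15 (u(M, m) = 9 + 6 = 15)
n = 1936 (n = (29 + 15)**2 = 44**2 = 1936)
1/(n*H(260)) = 1/(1936*(84 + 260)) = (1/1936)/344 = (1/1936)*(1/344) = 1/665984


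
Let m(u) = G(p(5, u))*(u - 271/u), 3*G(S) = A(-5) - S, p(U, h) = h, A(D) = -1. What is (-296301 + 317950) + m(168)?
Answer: 6187039/504 ≈ 12276.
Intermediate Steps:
G(S) = -⅓ - S/3 (G(S) = (-1 - S)/3 = -⅓ - S/3)
m(u) = (-⅓ - u/3)*(u - 271/u)
(-296301 + 317950) + m(168) = (-296301 + 317950) - ⅓*(1 + 168)*(-271 + 168²)/168 = 21649 - ⅓*1/168*169*(-271 + 28224) = 21649 - ⅓*1/168*169*27953 = 21649 - 4724057/504 = 6187039/504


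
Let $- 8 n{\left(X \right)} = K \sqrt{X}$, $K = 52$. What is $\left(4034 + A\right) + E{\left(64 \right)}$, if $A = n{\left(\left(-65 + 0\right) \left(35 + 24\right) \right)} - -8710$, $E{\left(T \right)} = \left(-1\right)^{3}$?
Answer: $12743 - \frac{13 i \sqrt{3835}}{2} \approx 12743.0 - 402.53 i$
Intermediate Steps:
$n{\left(X \right)} = - \frac{13 \sqrt{X}}{2}$ ($n{\left(X \right)} = - \frac{52 \sqrt{X}}{8} = - \frac{13 \sqrt{X}}{2}$)
$E{\left(T \right)} = -1$
$A = 8710 - \frac{13 i \sqrt{3835}}{2}$ ($A = - \frac{13 \sqrt{\left(-65 + 0\right) \left(35 + 24\right)}}{2} - -8710 = - \frac{13 \sqrt{\left(-65\right) 59}}{2} + 8710 = - \frac{13 \sqrt{-3835}}{2} + 8710 = - \frac{13 i \sqrt{3835}}{2} + 8710 = 8710 - \frac{13 i \sqrt{3835}}{2} \approx 8710.0 - 402.53 i$)
$\left(4034 + A\right) + E{\left(64 \right)} = \left(4034 + \left(8710 - \frac{13 i \sqrt{3835}}{2}\right)\right) - 1 = \left(12744 - \frac{13 i \sqrt{3835}}{2}\right) - 1 = 12743 - \frac{13 i \sqrt{3835}}{2}$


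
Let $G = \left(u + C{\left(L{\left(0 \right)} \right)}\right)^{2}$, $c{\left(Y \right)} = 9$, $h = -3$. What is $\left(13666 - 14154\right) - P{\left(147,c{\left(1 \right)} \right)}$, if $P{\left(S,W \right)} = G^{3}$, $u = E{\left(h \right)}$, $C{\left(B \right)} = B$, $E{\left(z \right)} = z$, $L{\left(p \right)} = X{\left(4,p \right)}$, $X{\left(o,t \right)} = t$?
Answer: $-1217$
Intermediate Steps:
$L{\left(p \right)} = p$
$u = -3$
$G = 9$ ($G = \left(-3 + 0\right)^{2} = \left(-3\right)^{2} = 9$)
$P{\left(S,W \right)} = 729$ ($P{\left(S,W \right)} = 9^{3} = 729$)
$\left(13666 - 14154\right) - P{\left(147,c{\left(1 \right)} \right)} = \left(13666 - 14154\right) - 729 = -488 - 729 = -1217$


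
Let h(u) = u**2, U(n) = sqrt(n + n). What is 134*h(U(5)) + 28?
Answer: 1368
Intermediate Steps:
U(n) = sqrt(2)*sqrt(n) (U(n) = sqrt(2*n) = sqrt(2)*sqrt(n))
134*h(U(5)) + 28 = 134*(sqrt(2)*sqrt(5))**2 + 28 = 134*(sqrt(10))**2 + 28 = 134*10 + 28 = 1340 + 28 = 1368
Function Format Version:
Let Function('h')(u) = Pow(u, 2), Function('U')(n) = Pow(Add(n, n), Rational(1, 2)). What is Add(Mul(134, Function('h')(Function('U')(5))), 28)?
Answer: 1368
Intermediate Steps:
Function('U')(n) = Mul(Pow(2, Rational(1, 2)), Pow(n, Rational(1, 2))) (Function('U')(n) = Pow(Mul(2, n), Rational(1, 2)) = Mul(Pow(2, Rational(1, 2)), Pow(n, Rational(1, 2))))
Add(Mul(134, Function('h')(Function('U')(5))), 28) = Add(Mul(134, Pow(Mul(Pow(2, Rational(1, 2)), Pow(5, Rational(1, 2))), 2)), 28) = Add(Mul(134, Pow(Pow(10, Rational(1, 2)), 2)), 28) = Add(Mul(134, 10), 28) = Add(1340, 28) = 1368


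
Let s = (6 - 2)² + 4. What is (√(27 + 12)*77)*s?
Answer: 1540*√39 ≈ 9617.3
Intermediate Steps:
s = 20 (s = 4² + 4 = 16 + 4 = 20)
(√(27 + 12)*77)*s = (√(27 + 12)*77)*20 = (√39*77)*20 = (77*√39)*20 = 1540*√39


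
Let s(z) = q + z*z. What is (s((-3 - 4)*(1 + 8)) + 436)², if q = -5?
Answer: 19360000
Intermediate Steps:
s(z) = -5 + z² (s(z) = -5 + z*z = -5 + z²)
(s((-3 - 4)*(1 + 8)) + 436)² = ((-5 + ((-3 - 4)*(1 + 8))²) + 436)² = ((-5 + (-7*9)²) + 436)² = ((-5 + (-63)²) + 436)² = ((-5 + 3969) + 436)² = (3964 + 436)² = 4400² = 19360000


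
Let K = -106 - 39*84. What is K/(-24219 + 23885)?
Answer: 1691/167 ≈ 10.126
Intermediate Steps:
K = -3382 (K = -106 - 3276 = -3382)
K/(-24219 + 23885) = -3382/(-24219 + 23885) = -3382/(-334) = -3382*(-1/334) = 1691/167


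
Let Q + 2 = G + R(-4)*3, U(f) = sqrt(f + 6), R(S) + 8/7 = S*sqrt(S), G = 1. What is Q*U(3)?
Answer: -93/7 - 72*I ≈ -13.286 - 72.0*I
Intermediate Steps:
R(S) = -8/7 + S**(3/2) (R(S) = -8/7 + S*sqrt(S) = -8/7 + S**(3/2))
U(f) = sqrt(6 + f)
Q = -31/7 - 24*I (Q = -2 + (1 + (-8/7 + (-4)**(3/2))*3) = -2 + (1 + (-8/7 - 8*I)*3) = -2 + (1 + (-24/7 - 24*I)) = -2 + (-17/7 - 24*I) = -31/7 - 24*I ≈ -4.4286 - 24.0*I)
Q*U(3) = (-31/7 - 24*I)*sqrt(6 + 3) = (-31/7 - 24*I)*sqrt(9) = (-31/7 - 24*I)*3 = -93/7 - 72*I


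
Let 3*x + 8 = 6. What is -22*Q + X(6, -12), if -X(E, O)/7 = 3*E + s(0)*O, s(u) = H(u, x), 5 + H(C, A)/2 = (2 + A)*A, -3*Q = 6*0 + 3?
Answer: -3280/3 ≈ -1093.3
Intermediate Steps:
x = -2/3 (x = -8/3 + (1/3)*6 = -8/3 + 2 = -2/3 ≈ -0.66667)
Q = -1 (Q = -(6*0 + 3)/3 = -(0 + 3)/3 = -1/3*3 = -1)
H(C, A) = -10 + 2*A*(2 + A) (H(C, A) = -10 + 2*((2 + A)*A) = -10 + 2*(A*(2 + A)) = -10 + 2*A*(2 + A))
s(u) = -106/9 (s(u) = -10 + 2*(-2/3)**2 + 4*(-2/3) = -10 + 2*(4/9) - 8/3 = -10 + 8/9 - 8/3 = -106/9)
X(E, O) = -21*E + 742*O/9 (X(E, O) = -7*(3*E - 106*O/9) = -21*E + 742*O/9)
-22*Q + X(6, -12) = -22*(-1) + (-21*6 + (742/9)*(-12)) = 22 + (-126 - 2968/3) = 22 - 3346/3 = -3280/3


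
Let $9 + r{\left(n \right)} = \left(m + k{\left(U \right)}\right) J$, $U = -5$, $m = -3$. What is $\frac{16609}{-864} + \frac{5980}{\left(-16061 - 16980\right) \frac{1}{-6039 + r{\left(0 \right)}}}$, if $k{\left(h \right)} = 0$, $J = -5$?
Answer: $\frac{30622043791}{28547424} \approx 1072.7$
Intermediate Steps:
$r{\left(n \right)} = 6$ ($r{\left(n \right)} = -9 + \left(-3 + 0\right) \left(-5\right) = -9 - -15 = -9 + 15 = 6$)
$\frac{16609}{-864} + \frac{5980}{\left(-16061 - 16980\right) \frac{1}{-6039 + r{\left(0 \right)}}} = \frac{16609}{-864} + \frac{5980}{\left(-16061 - 16980\right) \frac{1}{-6039 + 6}} = 16609 \left(- \frac{1}{864}\right) + \frac{5980}{\left(-33041\right) \frac{1}{-6033}} = - \frac{16609}{864} + \frac{5980}{\left(-33041\right) \left(- \frac{1}{6033}\right)} = - \frac{16609}{864} + \frac{5980}{\frac{33041}{6033}} = - \frac{16609}{864} + 5980 \cdot \frac{6033}{33041} = - \frac{16609}{864} + \frac{36077340}{33041} = \frac{30622043791}{28547424}$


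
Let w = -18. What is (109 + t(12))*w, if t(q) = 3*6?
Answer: -2286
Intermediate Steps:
t(q) = 18
(109 + t(12))*w = (109 + 18)*(-18) = 127*(-18) = -2286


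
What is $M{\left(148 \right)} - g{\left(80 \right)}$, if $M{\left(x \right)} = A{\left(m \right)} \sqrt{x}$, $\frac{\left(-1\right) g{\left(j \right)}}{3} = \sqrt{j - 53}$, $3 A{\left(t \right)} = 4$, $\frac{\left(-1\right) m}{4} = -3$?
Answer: $9 \sqrt{3} + \frac{8 \sqrt{37}}{3} \approx 31.809$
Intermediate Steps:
$m = 12$ ($m = \left(-4\right) \left(-3\right) = 12$)
$A{\left(t \right)} = \frac{4}{3}$ ($A{\left(t \right)} = \frac{1}{3} \cdot 4 = \frac{4}{3}$)
$g{\left(j \right)} = - 3 \sqrt{-53 + j}$ ($g{\left(j \right)} = - 3 \sqrt{j - 53} = - 3 \sqrt{-53 + j}$)
$M{\left(x \right)} = \frac{4 \sqrt{x}}{3}$
$M{\left(148 \right)} - g{\left(80 \right)} = \frac{4 \sqrt{148}}{3} - - 3 \sqrt{-53 + 80} = \frac{4 \cdot 2 \sqrt{37}}{3} - - 3 \sqrt{27} = \frac{8 \sqrt{37}}{3} - - 3 \cdot 3 \sqrt{3} = \frac{8 \sqrt{37}}{3} - - 9 \sqrt{3} = \frac{8 \sqrt{37}}{3} + 9 \sqrt{3} = 9 \sqrt{3} + \frac{8 \sqrt{37}}{3}$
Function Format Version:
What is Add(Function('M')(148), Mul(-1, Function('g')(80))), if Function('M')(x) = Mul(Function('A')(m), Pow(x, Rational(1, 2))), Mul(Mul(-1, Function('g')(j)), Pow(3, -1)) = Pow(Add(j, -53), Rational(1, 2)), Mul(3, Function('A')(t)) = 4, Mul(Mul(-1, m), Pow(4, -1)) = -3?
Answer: Add(Mul(9, Pow(3, Rational(1, 2))), Mul(Rational(8, 3), Pow(37, Rational(1, 2)))) ≈ 31.809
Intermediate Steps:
m = 12 (m = Mul(-4, -3) = 12)
Function('A')(t) = Rational(4, 3) (Function('A')(t) = Mul(Rational(1, 3), 4) = Rational(4, 3))
Function('g')(j) = Mul(-3, Pow(Add(-53, j), Rational(1, 2))) (Function('g')(j) = Mul(-3, Pow(Add(j, -53), Rational(1, 2))) = Mul(-3, Pow(Add(-53, j), Rational(1, 2))))
Function('M')(x) = Mul(Rational(4, 3), Pow(x, Rational(1, 2)))
Add(Function('M')(148), Mul(-1, Function('g')(80))) = Add(Mul(Rational(4, 3), Pow(148, Rational(1, 2))), Mul(-1, Mul(-3, Pow(Add(-53, 80), Rational(1, 2))))) = Add(Mul(Rational(4, 3), Mul(2, Pow(37, Rational(1, 2)))), Mul(-1, Mul(-3, Pow(27, Rational(1, 2))))) = Add(Mul(Rational(8, 3), Pow(37, Rational(1, 2))), Mul(-1, Mul(-3, Mul(3, Pow(3, Rational(1, 2)))))) = Add(Mul(Rational(8, 3), Pow(37, Rational(1, 2))), Mul(-1, Mul(-9, Pow(3, Rational(1, 2))))) = Add(Mul(Rational(8, 3), Pow(37, Rational(1, 2))), Mul(9, Pow(3, Rational(1, 2)))) = Add(Mul(9, Pow(3, Rational(1, 2))), Mul(Rational(8, 3), Pow(37, Rational(1, 2))))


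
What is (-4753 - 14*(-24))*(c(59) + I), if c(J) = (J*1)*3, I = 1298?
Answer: -6515075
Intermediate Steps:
c(J) = 3*J (c(J) = J*3 = 3*J)
(-4753 - 14*(-24))*(c(59) + I) = (-4753 - 14*(-24))*(3*59 + 1298) = (-4753 + 336)*(177 + 1298) = -4417*1475 = -6515075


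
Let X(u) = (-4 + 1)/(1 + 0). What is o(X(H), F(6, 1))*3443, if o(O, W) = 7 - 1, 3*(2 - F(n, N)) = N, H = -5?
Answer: 20658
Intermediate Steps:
F(n, N) = 2 - N/3
X(u) = -3 (X(u) = -3/1 = -3*1 = -3)
o(O, W) = 6
o(X(H), F(6, 1))*3443 = 6*3443 = 20658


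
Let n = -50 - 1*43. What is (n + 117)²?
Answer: 576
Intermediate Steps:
n = -93 (n = -50 - 43 = -93)
(n + 117)² = (-93 + 117)² = 24² = 576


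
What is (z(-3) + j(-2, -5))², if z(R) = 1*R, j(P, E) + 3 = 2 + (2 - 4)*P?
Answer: 0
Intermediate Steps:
j(P, E) = -1 - 2*P (j(P, E) = -3 + (2 + (2 - 4)*P) = -3 + (2 - 2*P) = -1 - 2*P)
z(R) = R
(z(-3) + j(-2, -5))² = (-3 + (-1 - 2*(-2)))² = (-3 + (-1 + 4))² = (-3 + 3)² = 0² = 0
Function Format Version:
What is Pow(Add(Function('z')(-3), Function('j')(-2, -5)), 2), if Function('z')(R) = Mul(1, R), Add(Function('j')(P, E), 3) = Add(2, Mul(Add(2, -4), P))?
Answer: 0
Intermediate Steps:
Function('j')(P, E) = Add(-1, Mul(-2, P)) (Function('j')(P, E) = Add(-3, Add(2, Mul(Add(2, -4), P))) = Add(-3, Add(2, Mul(-2, P))) = Add(-1, Mul(-2, P)))
Function('z')(R) = R
Pow(Add(Function('z')(-3), Function('j')(-2, -5)), 2) = Pow(Add(-3, Add(-1, Mul(-2, -2))), 2) = Pow(Add(-3, Add(-1, 4)), 2) = Pow(Add(-3, 3), 2) = Pow(0, 2) = 0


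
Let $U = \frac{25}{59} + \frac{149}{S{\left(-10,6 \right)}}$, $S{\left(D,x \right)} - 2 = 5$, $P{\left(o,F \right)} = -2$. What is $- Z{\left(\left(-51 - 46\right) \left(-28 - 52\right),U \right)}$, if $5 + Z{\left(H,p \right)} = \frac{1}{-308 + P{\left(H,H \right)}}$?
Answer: $\frac{1551}{310} \approx 5.0032$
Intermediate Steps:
$S{\left(D,x \right)} = 7$ ($S{\left(D,x \right)} = 2 + 5 = 7$)
$U = \frac{8966}{413}$ ($U = \frac{25}{59} + \frac{149}{7} = \frac{8966}{413} \approx 21.709$)
$Z{\left(H,p \right)} = - \frac{1551}{310}$ ($Z{\left(H,p \right)} = -5 + \frac{1}{-308 - 2} = -5 + \frac{1}{-310} = -5 - \frac{1}{310} = - \frac{1551}{310}$)
$- Z{\left(\left(-51 - 46\right) \left(-28 - 52\right),U \right)} = \left(-1\right) \left(- \frac{1551}{310}\right) = \frac{1551}{310}$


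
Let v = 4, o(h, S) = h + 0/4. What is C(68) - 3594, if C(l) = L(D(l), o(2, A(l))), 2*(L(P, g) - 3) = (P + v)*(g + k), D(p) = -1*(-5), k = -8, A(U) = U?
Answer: -3618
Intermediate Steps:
o(h, S) = h (o(h, S) = h + 0*(1/4) = h + 0 = h)
D(p) = 5
L(P, g) = 3 + (-8 + g)*(4 + P)/2 (L(P, g) = 3 + ((P + 4)*(g - 8))/2 = 3 + ((4 + P)*(-8 + g))/2 = 3 + ((-8 + g)*(4 + P))/2 = 3 + (-8 + g)*(4 + P)/2)
C(l) = -24 (C(l) = -13 - 4*5 + 2*2 + (1/2)*5*2 = -13 - 20 + 4 + 5 = -24)
C(68) - 3594 = -24 - 3594 = -3618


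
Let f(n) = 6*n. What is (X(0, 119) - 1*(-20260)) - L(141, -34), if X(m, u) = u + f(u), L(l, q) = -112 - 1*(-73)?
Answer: 21132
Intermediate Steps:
L(l, q) = -39 (L(l, q) = -112 + 73 = -39)
X(m, u) = 7*u (X(m, u) = u + 6*u = 7*u)
(X(0, 119) - 1*(-20260)) - L(141, -34) = (7*119 - 1*(-20260)) - 1*(-39) = (833 + 20260) + 39 = 21093 + 39 = 21132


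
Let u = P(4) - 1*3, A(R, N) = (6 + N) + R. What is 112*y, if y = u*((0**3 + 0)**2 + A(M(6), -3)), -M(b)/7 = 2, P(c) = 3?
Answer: 0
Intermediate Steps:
M(b) = -14 (M(b) = -7*2 = -14)
A(R, N) = 6 + N + R
u = 0 (u = 3 - 1*3 = 3 - 3 = 0)
y = 0 (y = 0*((0**3 + 0)**2 + (6 - 3 - 14)) = 0*((0 + 0)**2 - 11) = 0*(0**2 - 11) = 0*(0 - 11) = 0*(-11) = 0)
112*y = 112*0 = 0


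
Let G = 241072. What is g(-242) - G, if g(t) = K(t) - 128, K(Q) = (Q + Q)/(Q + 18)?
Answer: -13507079/56 ≈ -2.4120e+5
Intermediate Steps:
K(Q) = 2*Q/(18 + Q) (K(Q) = (2*Q)/(18 + Q) = 2*Q/(18 + Q))
g(t) = -128 + 2*t/(18 + t) (g(t) = 2*t/(18 + t) - 128 = -128 + 2*t/(18 + t))
g(-242) - G = 18*(-128 - 7*(-242))/(18 - 242) - 1*241072 = 18*(-128 + 1694)/(-224) - 241072 = 18*(-1/224)*1566 - 241072 = -7047/56 - 241072 = -13507079/56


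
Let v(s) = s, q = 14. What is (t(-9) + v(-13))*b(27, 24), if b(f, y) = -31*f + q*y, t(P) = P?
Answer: 11022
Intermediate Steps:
b(f, y) = -31*f + 14*y
(t(-9) + v(-13))*b(27, 24) = (-9 - 13)*(-31*27 + 14*24) = -22*(-837 + 336) = -22*(-501) = 11022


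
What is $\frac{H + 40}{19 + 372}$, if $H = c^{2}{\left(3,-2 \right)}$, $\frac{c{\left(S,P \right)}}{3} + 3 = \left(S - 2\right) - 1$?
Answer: $\frac{121}{391} \approx 0.30946$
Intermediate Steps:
$c{\left(S,P \right)} = -18 + 3 S$ ($c{\left(S,P \right)} = -9 + 3 \left(\left(S - 2\right) - 1\right) = -9 + 3 \left(\left(-2 + S\right) - 1\right) = -9 + 3 \left(-3 + S\right) = -9 + \left(-9 + 3 S\right) = -18 + 3 S$)
$H = 81$ ($H = \left(-18 + 3 \cdot 3\right)^{2} = \left(-18 + 9\right)^{2} = \left(-9\right)^{2} = 81$)
$\frac{H + 40}{19 + 372} = \frac{81 + 40}{19 + 372} = \frac{121}{391}$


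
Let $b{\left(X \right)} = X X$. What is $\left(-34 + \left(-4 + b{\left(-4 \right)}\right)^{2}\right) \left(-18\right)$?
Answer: $-1980$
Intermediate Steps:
$b{\left(X \right)} = X^{2}$
$\left(-34 + \left(-4 + b{\left(-4 \right)}\right)^{2}\right) \left(-18\right) = \left(-34 + \left(-4 + \left(-4\right)^{2}\right)^{2}\right) \left(-18\right) = \left(-34 + \left(-4 + 16\right)^{2}\right) \left(-18\right) = \left(-34 + 12^{2}\right) \left(-18\right) = \left(-34 + 144\right) \left(-18\right) = 110 \left(-18\right) = -1980$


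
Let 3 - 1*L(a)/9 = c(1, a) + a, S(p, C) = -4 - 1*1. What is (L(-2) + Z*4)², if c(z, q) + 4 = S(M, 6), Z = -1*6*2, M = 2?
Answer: 6084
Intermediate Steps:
S(p, C) = -5 (S(p, C) = -4 - 1 = -5)
Z = -12 (Z = -6*2 = -12)
c(z, q) = -9 (c(z, q) = -4 - 5 = -9)
L(a) = 108 - 9*a (L(a) = 27 - 9*(-9 + a) = 27 + (81 - 9*a) = 108 - 9*a)
(L(-2) + Z*4)² = ((108 - 9*(-2)) - 12*4)² = ((108 + 18) - 48)² = (126 - 48)² = 78² = 6084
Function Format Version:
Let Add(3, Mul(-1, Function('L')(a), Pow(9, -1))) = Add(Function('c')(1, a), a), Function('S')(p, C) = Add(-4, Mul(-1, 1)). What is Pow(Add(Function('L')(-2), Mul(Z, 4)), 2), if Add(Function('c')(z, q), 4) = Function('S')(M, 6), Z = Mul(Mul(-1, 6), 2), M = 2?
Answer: 6084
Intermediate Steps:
Function('S')(p, C) = -5 (Function('S')(p, C) = Add(-4, -1) = -5)
Z = -12 (Z = Mul(-6, 2) = -12)
Function('c')(z, q) = -9 (Function('c')(z, q) = Add(-4, -5) = -9)
Function('L')(a) = Add(108, Mul(-9, a)) (Function('L')(a) = Add(27, Mul(-9, Add(-9, a))) = Add(27, Add(81, Mul(-9, a))) = Add(108, Mul(-9, a)))
Pow(Add(Function('L')(-2), Mul(Z, 4)), 2) = Pow(Add(Add(108, Mul(-9, -2)), Mul(-12, 4)), 2) = Pow(Add(Add(108, 18), -48), 2) = Pow(Add(126, -48), 2) = Pow(78, 2) = 6084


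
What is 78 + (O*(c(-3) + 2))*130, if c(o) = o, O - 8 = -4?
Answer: -442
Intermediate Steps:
O = 4 (O = 8 - 4 = 4)
78 + (O*(c(-3) + 2))*130 = 78 + (4*(-3 + 2))*130 = 78 + (4*(-1))*130 = 78 - 4*130 = 78 - 520 = -442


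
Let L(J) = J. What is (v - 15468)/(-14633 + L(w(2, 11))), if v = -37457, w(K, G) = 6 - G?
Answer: 52925/14638 ≈ 3.6156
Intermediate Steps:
(v - 15468)/(-14633 + L(w(2, 11))) = (-37457 - 15468)/(-14633 + (6 - 1*11)) = -52925/(-14633 + (6 - 11)) = -52925/(-14633 - 5) = -52925/(-14638) = -52925*(-1/14638) = 52925/14638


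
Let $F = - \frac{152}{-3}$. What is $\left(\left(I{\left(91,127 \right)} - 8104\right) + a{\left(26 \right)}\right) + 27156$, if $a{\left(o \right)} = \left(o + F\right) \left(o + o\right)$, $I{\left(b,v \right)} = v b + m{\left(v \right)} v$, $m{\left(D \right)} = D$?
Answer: $\frac{152174}{3} \approx 50725.0$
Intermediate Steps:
$I{\left(b,v \right)} = v^{2} + b v$ ($I{\left(b,v \right)} = v b + v v = b v + v^{2} = v^{2} + b v$)
$F = \frac{152}{3}$ ($F = \left(-152\right) \left(- \frac{1}{3}\right) = \frac{152}{3} \approx 50.667$)
$a{\left(o \right)} = 2 o \left(\frac{152}{3} + o\right)$ ($a{\left(o \right)} = \left(o + \frac{152}{3}\right) \left(o + o\right) = \left(\frac{152}{3} + o\right) 2 o = 2 o \left(\frac{152}{3} + o\right)$)
$\left(\left(I{\left(91,127 \right)} - 8104\right) + a{\left(26 \right)}\right) + 27156 = \left(\left(127 \left(91 + 127\right) - 8104\right) + \frac{2}{3} \cdot 26 \left(152 + 3 \cdot 26\right)\right) + 27156 = \left(\left(127 \cdot 218 - 8104\right) + \frac{2}{3} \cdot 26 \left(152 + 78\right)\right) + 27156 = \left(\left(27686 - 8104\right) + \frac{2}{3} \cdot 26 \cdot 230\right) + 27156 = \left(19582 + \frac{11960}{3}\right) + 27156 = \frac{70706}{3} + 27156 = \frac{152174}{3}$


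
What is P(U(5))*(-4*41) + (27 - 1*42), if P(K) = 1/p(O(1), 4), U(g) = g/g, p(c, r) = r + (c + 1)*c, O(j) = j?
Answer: -127/3 ≈ -42.333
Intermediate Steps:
p(c, r) = r + c*(1 + c) (p(c, r) = r + (1 + c)*c = r + c*(1 + c))
U(g) = 1
P(K) = 1/6 (P(K) = 1/(1 + 4 + 1**2) = 1/(1 + 4 + 1) = 1/6)
P(U(5))*(-4*41) + (27 - 1*42) = (-4*41)/6 + (27 - 1*42) = (1/6)*(-164) + (27 - 42) = -82/3 - 15 = -127/3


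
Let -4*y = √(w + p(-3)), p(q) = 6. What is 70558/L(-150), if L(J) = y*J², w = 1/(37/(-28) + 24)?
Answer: -35279*√2437130/10794375 ≈ -5.1022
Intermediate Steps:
w = 28/635 (w = 1/(37*(-1/28) + 24) = 1/(-37/28 + 24) = 1/(635/28) = 28/635 ≈ 0.044095)
y = -√2437130/2540 (y = -√(28/635 + 6)/4 = -√2437130/2540 ≈ -0.61462)
L(J) = -√2437130*J²/2540 (L(J) = (-√2437130/2540)*J² = -√2437130*J²/2540)
70558/L(-150) = 70558/((-1/2540*√2437130*(-150)²)) = 70558/((-1/2540*√2437130*22500)) = 70558/((-1125*√2437130/127)) = 70558*(-√2437130/21588750) = -35279*√2437130/10794375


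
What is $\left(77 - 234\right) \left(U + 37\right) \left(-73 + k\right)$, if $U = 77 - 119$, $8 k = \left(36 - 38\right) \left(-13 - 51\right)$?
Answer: $-44745$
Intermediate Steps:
$k = 16$ ($k = \frac{\left(36 - 38\right) \left(-13 - 51\right)}{8} = \frac{\left(-2\right) \left(-64\right)}{8} = \frac{1}{8} \cdot 128 = 16$)
$U = -42$
$\left(77 - 234\right) \left(U + 37\right) \left(-73 + k\right) = \left(77 - 234\right) \left(-42 + 37\right) \left(-73 + 16\right) = - 157 \left(\left(-5\right) \left(-57\right)\right) = \left(-157\right) 285 = -44745$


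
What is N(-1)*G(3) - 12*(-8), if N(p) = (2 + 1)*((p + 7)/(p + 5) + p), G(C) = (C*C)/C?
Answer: 201/2 ≈ 100.50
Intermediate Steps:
G(C) = C (G(C) = C²/C = C)
N(p) = 3*p + 3*(7 + p)/(5 + p) (N(p) = 3*((7 + p)/(5 + p) + p) = 3*(p + (7 + p)/(5 + p)) = 3*p + 3*(7 + p)/(5 + p))
N(-1)*G(3) - 12*(-8) = (3*(7 + (-1)² + 6*(-1))/(5 - 1))*3 - 12*(-8) = (3*(7 + 1 - 6)/4)*3 + 96 = (3*(¼)*2)*3 + 96 = (3/2)*3 + 96 = 9/2 + 96 = 201/2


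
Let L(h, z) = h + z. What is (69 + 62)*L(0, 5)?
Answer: 655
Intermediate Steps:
(69 + 62)*L(0, 5) = (69 + 62)*(0 + 5) = 131*5 = 655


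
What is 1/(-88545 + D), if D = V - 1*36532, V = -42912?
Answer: -1/167989 ≈ -5.9528e-6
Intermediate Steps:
D = -79444 (D = -42912 - 1*36532 = -42912 - 36532 = -79444)
1/(-88545 + D) = 1/(-88545 - 79444) = 1/(-167989) = -1/167989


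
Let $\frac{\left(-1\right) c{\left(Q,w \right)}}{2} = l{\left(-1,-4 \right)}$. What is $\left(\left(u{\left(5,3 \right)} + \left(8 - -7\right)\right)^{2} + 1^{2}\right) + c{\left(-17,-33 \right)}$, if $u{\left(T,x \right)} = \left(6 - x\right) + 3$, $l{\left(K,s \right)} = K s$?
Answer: $434$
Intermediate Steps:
$c{\left(Q,w \right)} = -8$ ($c{\left(Q,w \right)} = - 2 \left(\left(-1\right) \left(-4\right)\right) = \left(-2\right) 4 = -8$)
$u{\left(T,x \right)} = 9 - x$
$\left(\left(u{\left(5,3 \right)} + \left(8 - -7\right)\right)^{2} + 1^{2}\right) + c{\left(-17,-33 \right)} = \left(\left(\left(9 - 3\right) + \left(8 - -7\right)\right)^{2} + 1^{2}\right) - 8 = \left(\left(\left(9 - 3\right) + \left(8 + 7\right)\right)^{2} + 1\right) - 8 = \left(\left(6 + 15\right)^{2} + 1\right) - 8 = \left(21^{2} + 1\right) - 8 = \left(441 + 1\right) - 8 = 442 - 8 = 434$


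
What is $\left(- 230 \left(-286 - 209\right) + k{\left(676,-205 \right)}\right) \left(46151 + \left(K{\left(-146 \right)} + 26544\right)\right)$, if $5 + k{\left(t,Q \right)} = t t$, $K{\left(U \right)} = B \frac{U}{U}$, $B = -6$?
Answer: $41492407669$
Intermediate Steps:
$K{\left(U \right)} = -6$ ($K{\left(U \right)} = - 6 \frac{U}{U} = \left(-6\right) 1 = -6$)
$k{\left(t,Q \right)} = -5 + t^{2}$ ($k{\left(t,Q \right)} = -5 + t t = -5 + t^{2}$)
$\left(- 230 \left(-286 - 209\right) + k{\left(676,-205 \right)}\right) \left(46151 + \left(K{\left(-146 \right)} + 26544\right)\right) = \left(- 230 \left(-286 - 209\right) - \left(5 - 676^{2}\right)\right) \left(46151 + \left(-6 + 26544\right)\right) = \left(- 230 \left(-495\right) + \left(-5 + 456976\right)\right) \left(46151 + 26538\right) = \left(\left(-1\right) \left(-113850\right) + 456971\right) 72689 = \left(113850 + 456971\right) 72689 = 570821 \cdot 72689 = 41492407669$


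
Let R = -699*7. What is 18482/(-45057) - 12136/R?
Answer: 50708814/24495989 ≈ 2.0701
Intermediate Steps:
R = -4893
18482/(-45057) - 12136/R = 18482/(-45057) - 12136/(-4893) = 18482*(-1/45057) - 12136*(-1/4893) = -18482/45057 + 12136/4893 = 50708814/24495989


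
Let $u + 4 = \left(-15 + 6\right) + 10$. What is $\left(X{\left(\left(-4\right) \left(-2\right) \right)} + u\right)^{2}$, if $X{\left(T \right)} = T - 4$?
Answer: $1$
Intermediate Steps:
$X{\left(T \right)} = -4 + T$ ($X{\left(T \right)} = T - 4 = -4 + T$)
$u = -3$ ($u = -4 + \left(\left(-15 + 6\right) + 10\right) = -4 + \left(-9 + 10\right) = -4 + 1 = -3$)
$\left(X{\left(\left(-4\right) \left(-2\right) \right)} + u\right)^{2} = \left(\left(-4 - -8\right) - 3\right)^{2} = \left(\left(-4 + 8\right) - 3\right)^{2} = \left(4 - 3\right)^{2} = 1^{2} = 1$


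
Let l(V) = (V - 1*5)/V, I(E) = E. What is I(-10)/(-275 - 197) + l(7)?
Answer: 507/1652 ≈ 0.30690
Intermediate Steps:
l(V) = (-5 + V)/V (l(V) = (V - 5)/V = (-5 + V)/V)
I(-10)/(-275 - 197) + l(7) = -10/(-275 - 197) + (-5 + 7)/7 = -10/(-472) + (⅐)*2 = -10*(-1/472) + 2/7 = 5/236 + 2/7 = 507/1652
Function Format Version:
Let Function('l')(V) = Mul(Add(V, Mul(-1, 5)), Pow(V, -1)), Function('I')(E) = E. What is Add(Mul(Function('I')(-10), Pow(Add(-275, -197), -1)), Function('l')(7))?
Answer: Rational(507, 1652) ≈ 0.30690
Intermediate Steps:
Function('l')(V) = Mul(Pow(V, -1), Add(-5, V)) (Function('l')(V) = Mul(Add(V, -5), Pow(V, -1)) = Mul(Add(-5, V), Pow(V, -1)) = Mul(Pow(V, -1), Add(-5, V)))
Add(Mul(Function('I')(-10), Pow(Add(-275, -197), -1)), Function('l')(7)) = Add(Mul(-10, Pow(Add(-275, -197), -1)), Mul(Pow(7, -1), Add(-5, 7))) = Add(Mul(-10, Pow(-472, -1)), Mul(Rational(1, 7), 2)) = Add(Mul(-10, Rational(-1, 472)), Rational(2, 7)) = Add(Rational(5, 236), Rational(2, 7)) = Rational(507, 1652)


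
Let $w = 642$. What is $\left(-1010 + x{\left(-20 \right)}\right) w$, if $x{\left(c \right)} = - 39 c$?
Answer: $-147660$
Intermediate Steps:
$\left(-1010 + x{\left(-20 \right)}\right) w = \left(-1010 - -780\right) 642 = \left(-1010 + 780\right) 642 = \left(-230\right) 642 = -147660$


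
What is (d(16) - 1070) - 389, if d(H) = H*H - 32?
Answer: -1235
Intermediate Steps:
d(H) = -32 + H² (d(H) = H² - 32 = -32 + H²)
(d(16) - 1070) - 389 = ((-32 + 16²) - 1070) - 389 = ((-32 + 256) - 1070) - 389 = (224 - 1070) - 389 = -846 - 389 = -1235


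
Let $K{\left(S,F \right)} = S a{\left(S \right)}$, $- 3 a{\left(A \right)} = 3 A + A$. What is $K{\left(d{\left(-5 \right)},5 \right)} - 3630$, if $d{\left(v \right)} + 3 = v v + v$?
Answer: $- \frac{12046}{3} \approx -4015.3$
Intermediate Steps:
$a{\left(A \right)} = - \frac{4 A}{3}$ ($a{\left(A \right)} = - \frac{3 A + A}{3} = - \frac{4 A}{3}$)
$d{\left(v \right)} = -3 + v + v^{2}$ ($d{\left(v \right)} = -3 + \left(v v + v\right) = -3 + \left(v^{2} + v\right) = -3 + \left(v + v^{2}\right) = -3 + v + v^{2}$)
$K{\left(S,F \right)} = - \frac{4 S^{2}}{3}$ ($K{\left(S,F \right)} = S \left(- \frac{4 S}{3}\right) = - \frac{4 S^{2}}{3}$)
$K{\left(d{\left(-5 \right)},5 \right)} - 3630 = - \frac{4 \left(-3 - 5 + \left(-5\right)^{2}\right)^{2}}{3} - 3630 = - \frac{4 \left(-3 - 5 + 25\right)^{2}}{3} - 3630 = - \frac{4 \cdot 17^{2}}{3} - 3630 = \left(- \frac{4}{3}\right) 289 - 3630 = - \frac{1156}{3} - 3630 = - \frac{12046}{3}$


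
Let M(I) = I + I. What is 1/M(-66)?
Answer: -1/132 ≈ -0.0075758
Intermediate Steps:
M(I) = 2*I
1/M(-66) = 1/(2*(-66)) = 1/(-132) = -1/132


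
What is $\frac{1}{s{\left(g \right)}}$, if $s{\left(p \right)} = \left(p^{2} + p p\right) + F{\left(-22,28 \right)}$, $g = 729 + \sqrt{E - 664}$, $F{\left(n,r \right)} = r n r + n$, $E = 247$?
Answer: $- \frac{i}{- 1044778 i + 2916 \sqrt{417}} \approx 9.5404 \cdot 10^{-7} - 5.4375 \cdot 10^{-8} i$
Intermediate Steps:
$F{\left(n,r \right)} = n + n r^{2}$ ($F{\left(n,r \right)} = n r r + n = n r^{2} + n = n + n r^{2}$)
$g = 729 + i \sqrt{417}$ ($g = 729 + \sqrt{247 - 664} = 729 + \sqrt{-417} = 729 + i \sqrt{417} \approx 729.0 + 20.421 i$)
$s{\left(p \right)} = -17270 + 2 p^{2}$ ($s{\left(p \right)} = \left(p^{2} + p p\right) - 22 \left(1 + 28^{2}\right) = \left(p^{2} + p^{2}\right) - 22 \left(1 + 784\right) = 2 p^{2} - 17270 = -17270 + 2 p^{2}$)
$\frac{1}{s{\left(g \right)}} = \frac{1}{-17270 + 2 \left(729 + i \sqrt{417}\right)^{2}}$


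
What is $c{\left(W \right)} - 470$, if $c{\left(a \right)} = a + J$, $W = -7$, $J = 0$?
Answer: $-477$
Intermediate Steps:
$c{\left(a \right)} = a$ ($c{\left(a \right)} = a + 0 = a$)
$c{\left(W \right)} - 470 = -7 - 470 = -477$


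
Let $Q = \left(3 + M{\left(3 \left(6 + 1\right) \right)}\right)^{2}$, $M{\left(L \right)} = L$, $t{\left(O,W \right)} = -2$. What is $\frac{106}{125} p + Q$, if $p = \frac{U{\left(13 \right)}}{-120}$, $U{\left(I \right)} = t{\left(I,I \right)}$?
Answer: $\frac{2160053}{3750} \approx 576.01$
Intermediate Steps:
$U{\left(I \right)} = -2$
$p = \frac{1}{60}$ ($p = - \frac{2}{-120} = \left(-2\right) \left(- \frac{1}{120}\right) = \frac{1}{60} \approx 0.016667$)
$Q = 576$ ($Q = \left(3 + 3 \left(6 + 1\right)\right)^{2} = \left(3 + 3 \cdot 7\right)^{2} = \left(3 + 21\right)^{2} = 24^{2} = 576$)
$\frac{106}{125} p + Q = \frac{106}{125} \cdot \frac{1}{60} + 576 = \frac{53}{3750} + 576 = \frac{2160053}{3750}$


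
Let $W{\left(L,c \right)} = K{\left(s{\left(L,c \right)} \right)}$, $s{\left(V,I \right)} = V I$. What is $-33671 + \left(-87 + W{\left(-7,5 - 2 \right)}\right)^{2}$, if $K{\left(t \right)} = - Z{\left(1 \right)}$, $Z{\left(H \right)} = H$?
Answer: $-25927$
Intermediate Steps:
$s{\left(V,I \right)} = I V$
$K{\left(t \right)} = -1$ ($K{\left(t \right)} = \left(-1\right) 1 = -1$)
$W{\left(L,c \right)} = -1$
$-33671 + \left(-87 + W{\left(-7,5 - 2 \right)}\right)^{2} = -33671 + \left(-87 - 1\right)^{2} = -33671 + \left(-88\right)^{2} = -33671 + 7744 = -25927$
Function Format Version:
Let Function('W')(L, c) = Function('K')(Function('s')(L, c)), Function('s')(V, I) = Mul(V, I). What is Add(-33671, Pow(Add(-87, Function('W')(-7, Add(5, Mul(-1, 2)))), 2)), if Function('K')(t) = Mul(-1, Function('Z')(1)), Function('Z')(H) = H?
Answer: -25927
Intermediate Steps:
Function('s')(V, I) = Mul(I, V)
Function('K')(t) = -1 (Function('K')(t) = Mul(-1, 1) = -1)
Function('W')(L, c) = -1
Add(-33671, Pow(Add(-87, Function('W')(-7, Add(5, Mul(-1, 2)))), 2)) = Add(-33671, Pow(Add(-87, -1), 2)) = Add(-33671, Pow(-88, 2)) = Add(-33671, 7744) = -25927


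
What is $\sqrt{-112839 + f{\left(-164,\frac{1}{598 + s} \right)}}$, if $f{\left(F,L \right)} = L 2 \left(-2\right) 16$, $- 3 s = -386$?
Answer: $\frac{7 i \sqrt{684000615}}{545} \approx 335.92 i$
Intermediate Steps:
$s = \frac{386}{3}$ ($s = \left(- \frac{1}{3}\right) \left(-386\right) = \frac{386}{3} \approx 128.67$)
$f{\left(F,L \right)} = - 64 L$ ($f{\left(F,L \right)} = 2 L \left(-2\right) 16 = - 4 L 16 = - 64 L$)
$\sqrt{-112839 + f{\left(-164,\frac{1}{598 + s} \right)}} = \sqrt{-112839 - \frac{64}{598 + \frac{386}{3}}} = \sqrt{-112839 - \frac{64}{\frac{2180}{3}}} = \sqrt{-112839 - \frac{48}{545}} = \sqrt{- \frac{61497303}{545}} = \frac{7 i \sqrt{684000615}}{545}$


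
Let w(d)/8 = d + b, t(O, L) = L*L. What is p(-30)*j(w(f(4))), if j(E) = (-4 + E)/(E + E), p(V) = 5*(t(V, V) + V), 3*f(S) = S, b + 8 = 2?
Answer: 67425/28 ≈ 2408.0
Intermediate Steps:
b = -6 (b = -8 + 2 = -6)
f(S) = S/3
t(O, L) = L²
w(d) = -48 + 8*d (w(d) = 8*(d - 6) = 8*(-6 + d) = -48 + 8*d)
p(V) = 5*V + 5*V² (p(V) = 5*(V² + V) = 5*(V + V²) = 5*V + 5*V²)
j(E) = (-4 + E)/(2*E) (j(E) = (-4 + E)/((2*E)) = (-4 + E)*(1/(2*E)) = (-4 + E)/(2*E))
p(-30)*j(w(f(4))) = (5*(-30)*(1 - 30))*((-4 + (-48 + 8*((⅓)*4)))/(2*(-48 + 8*((⅓)*4)))) = (5*(-30)*(-29))*((-4 + (-48 + 8*(4/3)))/(2*(-48 + 8*(4/3)))) = 4350*((-4 + (-48 + 32/3))/(2*(-48 + 32/3))) = 4350*((-4 - 112/3)/(2*(-112/3))) = 4350*((½)*(-3/112)*(-124/3)) = 4350*(31/56) = 67425/28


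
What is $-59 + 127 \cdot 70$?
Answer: $8831$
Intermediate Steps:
$-59 + 127 \cdot 70 = -59 + 8890 = 8831$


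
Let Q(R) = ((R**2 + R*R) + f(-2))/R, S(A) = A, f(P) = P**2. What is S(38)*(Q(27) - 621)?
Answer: -581590/27 ≈ -21540.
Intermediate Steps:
Q(R) = (4 + 2*R**2)/R (Q(R) = ((R**2 + R*R) + (-2)**2)/R = ((R**2 + R**2) + 4)/R = (2*R**2 + 4)/R = (4 + 2*R**2)/R)
S(38)*(Q(27) - 621) = 38*((2*27 + 4/27) - 621) = 38*((54 + 4*(1/27)) - 621) = 38*((54 + 4/27) - 621) = 38*(1462/27 - 621) = 38*(-15305/27) = -581590/27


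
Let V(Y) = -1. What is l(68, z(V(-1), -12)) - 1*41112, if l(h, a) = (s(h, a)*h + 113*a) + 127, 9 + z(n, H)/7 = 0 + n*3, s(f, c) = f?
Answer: -45853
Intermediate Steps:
z(n, H) = -63 + 21*n (z(n, H) = -63 + 7*(0 + n*3) = -63 + 7*(0 + 3*n) = -63 + 7*(3*n) = -63 + 21*n)
l(h, a) = 127 + h² + 113*a (l(h, a) = (h*h + 113*a) + 127 = (h² + 113*a) + 127 = 127 + h² + 113*a)
l(68, z(V(-1), -12)) - 1*41112 = (127 + 68² + 113*(-63 + 21*(-1))) - 1*41112 = (127 + 4624 + 113*(-63 - 21)) - 41112 = (127 + 4624 + 113*(-84)) - 41112 = (127 + 4624 - 9492) - 41112 = -4741 - 41112 = -45853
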